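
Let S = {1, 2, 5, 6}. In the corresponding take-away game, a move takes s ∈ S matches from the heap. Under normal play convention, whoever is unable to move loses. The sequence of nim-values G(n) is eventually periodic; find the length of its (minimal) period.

n :  0  1  2  3  4  5  6  7  8  9 10 11 12 13 14 15
G :  0  1  2  0  1  2  3  0  1  2  0  1  2  3  0  1
G(n+7) = G(n) holds for n = 0,…,5 (a full window of length max(S) = 6), so the sequence is purely periodic with period 7.

7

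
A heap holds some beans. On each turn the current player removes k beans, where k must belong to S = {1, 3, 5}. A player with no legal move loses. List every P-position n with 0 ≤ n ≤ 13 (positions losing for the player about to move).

0, 2, 4, 6, 8, 10, 12

G(0) = 0
G(1) = mex{0} = 1
G(2) = mex{1} = 0
G(3) = mex{0,0} = 1
G(4) = mex{1,1} = 0
G(5) = mex{0,0,0} = 1
G(6) = mex{1,1,1} = 0
G(7) = mex{0,0,0} = 1
G(8) = mex{1,1,1} = 0
G(9) = mex{0,0,0} = 1
G(10) = mex{1,1,1} = 0
G(11) = mex{0,0,0} = 1
G(12) = mex{1,1,1} = 0
G(13) = mex{0,0,0} = 1
P-positions are exactly the n with G(n) = 0.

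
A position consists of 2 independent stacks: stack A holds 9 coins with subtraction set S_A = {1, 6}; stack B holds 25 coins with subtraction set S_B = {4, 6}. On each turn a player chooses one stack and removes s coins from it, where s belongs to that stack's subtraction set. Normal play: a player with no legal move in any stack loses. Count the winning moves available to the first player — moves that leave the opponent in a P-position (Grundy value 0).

3

Stack A, S = {1, 6}:
G(0) = 0
G(1) = mex{0} = 1
G(2) = mex{1} = 0
G(3) = mex{0} = 1
G(4) = mex{1} = 0
G(5) = mex{0} = 1
G(6) = mex{1,0} = 2
G(7) = mex{2,1} = 0
G(8) = mex{0,0} = 1
G(9) = mex{1,1} = 0
G_A(9) = 0.
Stack B, S = {4, 6}:
n :  0  1  2  3  4  5  6  7  8  9 10 11 12 13 14 15 16 17 18 19 20 21 22 23 24 25
G :  0  0  0  0  1  1  1  1  2  2  0  0  0  0  1  1  1  1  2  2  0  0  0  0  1  1
G_B(25) = 1.
Combined Grundy value = 0 ⊕ 1 = 1.
A winning move leaves total XOR = 0, i.e. changes one component's Grundy value g to g ⊕ X where X is the current total.
Stack A: need g' = 0⊕1 = 1. Options: 9−1→G=1, 9−6→G=1. Hits: 2.
Stack B: need g' = 1⊕1 = 0. Options: 25−4→G=0, 25−6→G=2. Hits: 1.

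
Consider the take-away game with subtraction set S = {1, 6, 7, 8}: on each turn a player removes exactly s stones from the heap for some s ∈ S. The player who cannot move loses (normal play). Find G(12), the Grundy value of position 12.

n :  0  1  2  3  4  5  6  7  8  9 10 11 12
G :  0  1  0  1  0  1  2  3  2  3  2  3  4

4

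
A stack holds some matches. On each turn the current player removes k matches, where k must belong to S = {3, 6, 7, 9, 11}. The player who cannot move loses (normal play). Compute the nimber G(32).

1

G(0) = 0
G(1) = mex{} = 0
G(2) = mex{} = 0
G(3) = mex{0} = 1
G(4) = mex{0} = 1
G(5) = mex{0} = 1
G(6) = mex{1,0} = 2
G(7) = mex{1,0,0} = 2
G(8) = mex{1,0,0} = 2
G(9) = mex{2,1,0,0} = 3
G(10) = mex{2,1,1,0} = 3
G(11) = mex{2,1,1,0,0} = 3
G(12) = mex{3,2,1,1,0} = 4
G(13) = mex{3,2,2,1,0} = 4
G(14) = mex{3,2,2,1,1} = 0
G(15) = mex{4,3,2,2,1} = 0
G(16) = mex{4,3,3,2,1} = 0
G(17) = mex{0,3,3,2,2} = 1
G(18) = mex{0,4,3,3,2} = 1
G(19) = mex{0,4,4,3,2} = 1
G(20) = mex{1,0,4,3,3} = 2
G(21) = mex{1,0,0,4,3} = 2
G(22) = mex{1,0,0,4,3} = 2
G(23) = mex{2,1,0,0,4} = 3
G(24) = mex{2,1,1,0,4} = 3
G(25) = mex{2,1,1,0,0} = 3
G(26) = mex{3,2,1,1,0} = 4
G(27) = mex{3,2,2,1,0} = 4
G(28) = mex{3,2,2,1,1} = 0
G(29) = mex{4,3,2,2,1} = 0
G(30) = mex{4,3,3,2,1} = 0
G(31) = mex{0,3,3,2,2} = 1
G(32) = mex{0,4,3,3,2} = 1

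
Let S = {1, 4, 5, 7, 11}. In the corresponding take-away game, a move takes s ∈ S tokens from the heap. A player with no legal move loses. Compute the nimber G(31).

n :  0  1  2  3  4  5  6  7  8  9 10 11 12 13 14 15 16 17 18 19 20 21 22 23 24 25 26 27 28 29 30 31
G :  0  1  0  1  2  3  2  3  0  1  0  1  2  3  2  3  0  1  0  1  2  3  2  3  0  1  0  1  2  3  2  3

3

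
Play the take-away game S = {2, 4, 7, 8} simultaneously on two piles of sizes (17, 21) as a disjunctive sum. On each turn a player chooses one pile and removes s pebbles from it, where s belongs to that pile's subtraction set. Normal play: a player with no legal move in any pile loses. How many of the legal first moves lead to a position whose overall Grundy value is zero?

3

All piles use S = {2, 4, 7, 8}:
G(0) = 0
G(1) = mex{} = 0
G(2) = mex{0} = 1
G(3) = mex{0} = 1
G(4) = mex{1,0} = 2
G(5) = mex{1,0} = 2
G(6) = mex{2,1} = 0
G(7) = mex{2,1,0} = 3
G(8) = mex{0,2,0,0} = 1
G(9) = mex{3,2,1,0} = 4
G(10) = mex{1,0,1,1} = 2
G(11) = mex{4,3,2,1} = 0
G(12) = mex{2,1,2,2} = 0
G(13) = mex{0,4,0,2} = 1
G(14) = mex{0,2,3,0} = 1
G(15) = mex{1,0,1,3} = 2
G(16) = mex{1,0,4,1} = 2
G(17) = mex{2,1,2,4} = 0
G(18) = mex{2,1,0,2} = 3
G(19) = mex{0,2,0,0} = 1
G(20) = mex{3,2,1,0} = 4
G(21) = mex{1,0,1,1} = 2
Pile A: G(17) = 0.
Pile B: G(21) = 2.
Combined Grundy value = 0 ⊕ 2 = 2.
A winning move leaves total XOR = 0, i.e. changes one component's Grundy value g to g ⊕ X where X is the current total.
Pile A: need g' = 0⊕2 = 2. Options: 17−2→G=2, 17−4→G=1, 17−7→G=2, 17−8→G=4. Hits: 2.
Pile B: need g' = 2⊕2 = 0. Options: 21−2→G=1, 21−4→G=0, 21−7→G=1, 21−8→G=1. Hits: 1.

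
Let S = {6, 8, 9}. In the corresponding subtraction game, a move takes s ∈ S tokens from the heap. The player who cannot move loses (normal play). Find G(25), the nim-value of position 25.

n :  0  1  2  3  4  5  6  7  8  9 10 11 12 13 14 15 16 17 18 19 20 21 22 23 24 25
G :  0  0  0  0  0  0  1  1  1  1  1  1  2  2  2  0  0  0  0  0  0  1  1  1  1  1

1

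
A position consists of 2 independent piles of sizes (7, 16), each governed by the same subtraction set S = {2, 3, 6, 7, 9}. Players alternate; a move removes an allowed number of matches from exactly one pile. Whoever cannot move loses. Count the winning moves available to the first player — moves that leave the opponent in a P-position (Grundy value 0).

All piles use S = {2, 3, 6, 7, 9}:
G(0) = 0
G(1) = mex{} = 0
G(2) = mex{0} = 1
G(3) = mex{0,0} = 1
G(4) = mex{1,0} = 2
G(5) = mex{1,1} = 0
G(6) = mex{2,1,0} = 3
G(7) = mex{0,2,0,0} = 1
G(8) = mex{3,0,1,0} = 2
G(9) = mex{1,3,1,1,0} = 2
G(10) = mex{2,1,2,1,0} = 3
G(11) = mex{2,2,0,2,1} = 3
G(12) = mex{3,2,3,0,1} = 4
G(13) = mex{3,3,1,3,2} = 0
G(14) = mex{4,3,2,1,0} = 5
G(15) = mex{0,4,2,2,3} = 1
G(16) = mex{5,0,3,2,1} = 4
Pile A: G(7) = 1.
Pile B: G(16) = 4.
Combined Grundy value = 1 ⊕ 4 = 5.
A winning move leaves total XOR = 0, i.e. changes one component's Grundy value g to g ⊕ X where X is the current total.
Pile A: need g' = 1⊕5 = 4. Options: 7−2→G=0, 7−3→G=2, 7−6→G=0, 7−7→G=0. Hits: 0.
Pile B: need g' = 4⊕5 = 1. Options: 16−2→G=5, 16−3→G=0, 16−6→G=3, 16−7→G=2, 16−9→G=1. Hits: 1.

1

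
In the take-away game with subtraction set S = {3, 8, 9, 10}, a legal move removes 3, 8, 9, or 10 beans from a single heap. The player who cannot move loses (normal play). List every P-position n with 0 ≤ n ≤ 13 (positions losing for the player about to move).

n :  0  1  2  3  4  5  6  7  8  9 10 11 12 13
G :  0  0  0  1  1  1  0  0  2  1  1  3  2  0
P-positions are exactly the n with G(n) = 0.

0, 1, 2, 6, 7, 13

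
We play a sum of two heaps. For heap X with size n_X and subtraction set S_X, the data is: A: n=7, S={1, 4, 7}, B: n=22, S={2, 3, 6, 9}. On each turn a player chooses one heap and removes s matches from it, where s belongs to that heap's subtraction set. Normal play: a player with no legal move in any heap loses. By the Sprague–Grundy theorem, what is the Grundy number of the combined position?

Heap A, S = {1, 4, 7}:
G(0) = 0
G(1) = mex{0} = 1
G(2) = mex{1} = 0
G(3) = mex{0} = 1
G(4) = mex{1,0} = 2
G(5) = mex{2,1} = 0
G(6) = mex{0,0} = 1
G(7) = mex{1,1,0} = 2
G_A(7) = 2.
Heap B, S = {2, 3, 6, 9}:
n :  0  1  2  3  4  5  6  7  8  9 10 11 12 13 14 15 16 17 18 19 20 21 22
G :  0  0  1  1  2  0  3  1  2  2  3  3  0  0  1  1  2  0  3  1  2  2  3
G_B(22) = 3.
Combined Grundy value = 2 ⊕ 3 = 1.

1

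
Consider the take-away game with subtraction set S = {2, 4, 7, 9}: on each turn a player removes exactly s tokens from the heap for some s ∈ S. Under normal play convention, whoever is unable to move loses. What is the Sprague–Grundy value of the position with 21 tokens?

G(0) = 0
G(1) = mex{} = 0
G(2) = mex{0} = 1
G(3) = mex{0} = 1
G(4) = mex{1,0} = 2
G(5) = mex{1,0} = 2
G(6) = mex{2,1} = 0
G(7) = mex{2,1,0} = 3
G(8) = mex{0,2,0} = 1
G(9) = mex{3,2,1,0} = 4
G(10) = mex{1,0,1,0} = 2
G(11) = mex{4,3,2,1} = 0
G(12) = mex{2,1,2,1} = 0
G(13) = mex{0,4,0,2} = 1
G(14) = mex{0,2,3,2} = 1
G(15) = mex{1,0,1,0} = 2
G(16) = mex{1,0,4,3} = 2
G(17) = mex{2,1,2,1} = 0
G(18) = mex{2,1,0,4} = 3
G(19) = mex{0,2,0,2} = 1
G(20) = mex{3,2,1,0} = 4
G(21) = mex{1,0,1,0} = 2

2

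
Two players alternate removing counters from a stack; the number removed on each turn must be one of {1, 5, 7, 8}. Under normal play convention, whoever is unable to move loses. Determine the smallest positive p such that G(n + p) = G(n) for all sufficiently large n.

15

G(0) = 0
G(1) = mex{0} = 1
G(2) = mex{1} = 0
G(3) = mex{0} = 1
G(4) = mex{1} = 0
G(5) = mex{0,0} = 1
G(6) = mex{1,1} = 0
G(7) = mex{0,0,0} = 1
G(8) = mex{1,1,1,0} = 2
G(9) = mex{2,0,0,1} = 3
G(10) = mex{3,1,1,0} = 2
G(11) = mex{2,0,0,1} = 3
G(12) = mex{3,1,1,0} = 2
G(13) = mex{2,2,0,1} = 3
G(14) = mex{3,3,1,0} = 2
G(15) = mex{2,2,2,1} = 0
G(16) = mex{0,3,3,2} = 1
G(17) = mex{1,2,2,3} = 0
G(18) = mex{0,3,3,2} = 1
G(19) = mex{1,2,2,3} = 0
G(20) = mex{0,0,3,2} = 1
G(21) = mex{1,1,2,3} = 0
G(22) = mex{0,0,0,2} = 1
G(23) = mex{1,1,1,0} = 2
G(24) = mex{2,0,0,1} = 3
G(25) = mex{3,1,1,0} = 2
G(26) = mex{2,0,0,1} = 3
G(27) = mex{3,1,1,0} = 2
G(28) = mex{2,2,0,1} = 3
G(29) = mex{3,3,1,0} = 2
G(30) = mex{2,2,2,1} = 0
G(31) = mex{0,3,3,2} = 1
G(n+15) = G(n) holds for n = 0,…,7 (a full window of length max(S) = 8), so the sequence is purely periodic with period 15.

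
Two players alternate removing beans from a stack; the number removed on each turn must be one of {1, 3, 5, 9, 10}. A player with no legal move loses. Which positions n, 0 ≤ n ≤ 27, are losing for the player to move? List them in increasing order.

0, 2, 4, 6, 8, 19, 21, 23, 25, 27

n :  0  1  2  3  4  5  6  7  8  9 10 11 12 13 14 15 16 17 18 19 20 21 22 23 24 25 26 27
G :  0  1  0  1  0  1  0  1  0  1  2  3  2  3  2  3  2  3  2  0  1  0  1  0  1  0  1  0
P-positions are exactly the n with G(n) = 0.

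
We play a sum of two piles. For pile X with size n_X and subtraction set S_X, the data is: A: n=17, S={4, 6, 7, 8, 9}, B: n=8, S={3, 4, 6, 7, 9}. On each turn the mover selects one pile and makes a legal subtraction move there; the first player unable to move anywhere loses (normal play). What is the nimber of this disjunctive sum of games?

3

Pile A, S = {4, 6, 7, 8, 9}:
G(0) = 0
G(1) = mex{} = 0
G(2) = mex{} = 0
G(3) = mex{} = 0
G(4) = mex{0} = 1
G(5) = mex{0} = 1
G(6) = mex{0,0} = 1
G(7) = mex{0,0,0} = 1
G(8) = mex{1,0,0,0} = 2
G(9) = mex{1,0,0,0,0} = 2
G(10) = mex{1,1,0,0,0} = 2
G(11) = mex{1,1,1,0,0} = 2
G(12) = mex{2,1,1,1,0} = 3
G(13) = mex{2,1,1,1,1} = 0
G(14) = mex{2,2,1,1,1} = 0
G(15) = mex{2,2,2,1,1} = 0
G(16) = mex{3,2,2,2,1} = 0
G(17) = mex{0,2,2,2,2} = 1
G_A(17) = 1.
Pile B, S = {3, 4, 6, 7, 9}:
n : 0 1 2 3 4 5 6 7 8
G : 0 0 0 1 1 1 2 2 2
G_B(8) = 2.
Combined Grundy value = 1 ⊕ 2 = 3.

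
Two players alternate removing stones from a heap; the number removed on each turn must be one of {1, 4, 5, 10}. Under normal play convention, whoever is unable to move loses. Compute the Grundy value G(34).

n :  0  1  2  3  4  5  6  7  8  9 10 11 12 13 14 15 16 17 18 19 20 21 22 23 24 25 26 27 28 29 30 31 32 33 34
G :  0  1  0  1  2  3  2  3  0  1  4  0  1  2  0  1  3  0  1  2  0  1  2  0  1  2  0  1  2  0  1  2  0  1  2

2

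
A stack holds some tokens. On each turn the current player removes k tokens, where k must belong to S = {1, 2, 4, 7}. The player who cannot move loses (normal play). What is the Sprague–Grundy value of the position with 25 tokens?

n :  0  1  2  3  4  5  6  7  8  9 10 11 12 13 14 15 16 17 18 19 20 21 22 23 24 25
G :  0  1  2  0  1  2  0  1  2  0  1  2  0  1  2  0  1  2  0  1  2  0  1  2  0  1

1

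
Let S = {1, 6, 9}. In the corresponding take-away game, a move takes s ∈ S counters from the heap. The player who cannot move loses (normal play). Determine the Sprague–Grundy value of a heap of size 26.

G(0) = 0
G(1) = mex{0} = 1
G(2) = mex{1} = 0
G(3) = mex{0} = 1
G(4) = mex{1} = 0
G(5) = mex{0} = 1
G(6) = mex{1,0} = 2
G(7) = mex{2,1} = 0
G(8) = mex{0,0} = 1
G(9) = mex{1,1,0} = 2
G(10) = mex{2,0,1} = 3
G(11) = mex{3,1,0} = 2
G(12) = mex{2,2,1} = 0
G(13) = mex{0,0,0} = 1
G(14) = mex{1,1,1} = 0
G(15) = mex{0,2,2} = 1
G(16) = mex{1,3,0} = 2
G(17) = mex{2,2,1} = 0
G(18) = mex{0,0,2} = 1
G(19) = mex{1,1,3} = 0
G(20) = mex{0,0,2} = 1
G(21) = mex{1,1,0} = 2
G(22) = mex{2,2,1} = 0
G(23) = mex{0,0,0} = 1
G(24) = mex{1,1,1} = 0
G(25) = mex{0,0,2} = 1
G(26) = mex{1,1,0} = 2

2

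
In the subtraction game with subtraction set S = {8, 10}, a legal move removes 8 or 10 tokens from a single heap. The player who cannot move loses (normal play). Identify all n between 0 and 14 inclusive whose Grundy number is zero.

0, 1, 2, 3, 4, 5, 6, 7

n :  0  1  2  3  4  5  6  7  8  9 10 11 12 13 14
G :  0  0  0  0  0  0  0  0  1  1  1  1  1  1  1
P-positions are exactly the n with G(n) = 0.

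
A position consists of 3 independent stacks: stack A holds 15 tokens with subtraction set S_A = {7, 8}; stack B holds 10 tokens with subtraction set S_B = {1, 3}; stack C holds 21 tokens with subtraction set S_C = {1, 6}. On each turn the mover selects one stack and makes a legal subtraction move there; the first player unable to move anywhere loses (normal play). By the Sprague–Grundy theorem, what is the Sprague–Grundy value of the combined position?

0

Stack A, S = {7, 8}:
n :  0  1  2  3  4  5  6  7  8  9 10 11 12 13 14 15
G :  0  0  0  0  0  0  0  1  1  1  1  1  1  1  2  0
G_A(15) = 0.
Stack B, S = {1, 3}:
G(0) = 0
G(1) = mex{0} = 1
G(2) = mex{1} = 0
G(3) = mex{0,0} = 1
G(4) = mex{1,1} = 0
G(5) = mex{0,0} = 1
G(6) = mex{1,1} = 0
G(7) = mex{0,0} = 1
G(8) = mex{1,1} = 0
G(9) = mex{0,0} = 1
G(10) = mex{1,1} = 0
G_B(10) = 0.
Stack C, S = {1, 6}:
G(0) = 0
G(1) = mex{0} = 1
G(2) = mex{1} = 0
G(3) = mex{0} = 1
G(4) = mex{1} = 0
G(5) = mex{0} = 1
G(6) = mex{1,0} = 2
G(7) = mex{2,1} = 0
G(8) = mex{0,0} = 1
G(9) = mex{1,1} = 0
G(10) = mex{0,0} = 1
G(11) = mex{1,1} = 0
G(12) = mex{0,2} = 1
G(13) = mex{1,0} = 2
G(14) = mex{2,1} = 0
G(15) = mex{0,0} = 1
G(16) = mex{1,1} = 0
G(17) = mex{0,0} = 1
G(18) = mex{1,1} = 0
G(19) = mex{0,2} = 1
G(20) = mex{1,0} = 2
G(21) = mex{2,1} = 0
G_C(21) = 0.
Combined Grundy value = 0 ⊕ 0 ⊕ 0 = 0.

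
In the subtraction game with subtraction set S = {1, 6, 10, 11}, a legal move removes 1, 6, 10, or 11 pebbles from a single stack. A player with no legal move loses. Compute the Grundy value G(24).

G(0) = 0
G(1) = mex{0} = 1
G(2) = mex{1} = 0
G(3) = mex{0} = 1
G(4) = mex{1} = 0
G(5) = mex{0} = 1
G(6) = mex{1,0} = 2
G(7) = mex{2,1} = 0
G(8) = mex{0,0} = 1
G(9) = mex{1,1} = 0
G(10) = mex{0,0,0} = 1
G(11) = mex{1,1,1,0} = 2
G(12) = mex{2,2,0,1} = 3
G(13) = mex{3,0,1,0} = 2
G(14) = mex{2,1,0,1} = 3
G(15) = mex{3,0,1,0} = 2
G(16) = mex{2,1,2,1} = 0
G(17) = mex{0,2,0,2} = 1
G(18) = mex{1,3,1,0} = 2
G(19) = mex{2,2,0,1} = 3
G(20) = mex{3,3,1,0} = 2
G(21) = mex{2,2,2,1} = 0
G(22) = mex{0,0,3,2} = 1
G(23) = mex{1,1,2,3} = 0
G(24) = mex{0,2,3,2} = 1

1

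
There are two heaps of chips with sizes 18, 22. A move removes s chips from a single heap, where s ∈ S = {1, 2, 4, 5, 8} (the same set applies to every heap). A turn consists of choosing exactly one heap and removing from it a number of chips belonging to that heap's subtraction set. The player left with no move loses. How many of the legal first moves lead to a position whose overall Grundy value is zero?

5

All heaps use S = {1, 2, 4, 5, 8}:
n :  0  1  2  3  4  5  6  7  8  9 10 11 12 13 14 15 16 17 18 19 20 21 22
G :  0  1  2  0  1  2  0  1  2  0  1  2  0  1  2  0  1  2  0  1  2  0  1
Heap A: G(18) = 0.
Heap B: G(22) = 1.
Combined Grundy value = 0 ⊕ 1 = 1.
A winning move leaves total XOR = 0, i.e. changes one component's Grundy value g to g ⊕ X where X is the current total.
Heap A: need g' = 0⊕1 = 1. Options: 18−1→G=2, 18−2→G=1, 18−4→G=2, 18−5→G=1, 18−8→G=1. Hits: 3.
Heap B: need g' = 1⊕1 = 0. Options: 22−1→G=0, 22−2→G=2, 22−4→G=0, 22−5→G=2, 22−8→G=2. Hits: 2.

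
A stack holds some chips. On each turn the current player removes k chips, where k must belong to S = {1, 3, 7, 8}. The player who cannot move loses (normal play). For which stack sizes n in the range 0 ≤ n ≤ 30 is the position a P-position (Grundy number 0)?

n :  0  1  2  3  4  5  6  7  8  9 10 11 12 13 14 15 16 17 18 19 20 21 22 23 24 25 26 27 28 29 30
G :  0  1  0  1  0  1  0  1  2  3  2  3  2  3  2  0  1  0  1  0  1  0  1  2  3  2  3  2  3  2  0
P-positions are exactly the n with G(n) = 0.

0, 2, 4, 6, 15, 17, 19, 21, 30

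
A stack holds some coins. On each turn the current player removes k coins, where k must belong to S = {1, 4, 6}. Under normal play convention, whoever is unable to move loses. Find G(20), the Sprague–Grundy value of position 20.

n :  0  1  2  3  4  5  6  7  8  9 10 11 12 13 14 15 16 17 18 19 20
G :  0  1  0  1  2  0  1  0  1  2  0  1  0  1  2  0  1  0  1  2  0

0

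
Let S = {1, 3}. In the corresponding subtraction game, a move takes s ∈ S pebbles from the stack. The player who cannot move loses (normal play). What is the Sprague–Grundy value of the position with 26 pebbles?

n :  0  1  2  3  4  5  6  7  8  9 10 11 12 13 14 15 16 17 18 19 20 21 22 23 24 25 26
G :  0  1  0  1  0  1  0  1  0  1  0  1  0  1  0  1  0  1  0  1  0  1  0  1  0  1  0

0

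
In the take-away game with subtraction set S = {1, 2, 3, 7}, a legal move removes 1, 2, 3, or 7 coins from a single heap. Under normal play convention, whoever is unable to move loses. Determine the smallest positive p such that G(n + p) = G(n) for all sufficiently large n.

4

n :  0  1  2  3  4  5  6  7  8  9 10 11 12 13 14
G :  0  1  2  3  0  1  2  3  0  1  2  3  0  1  2
G(n+4) = G(n) holds for n = 0,…,6 (a full window of length max(S) = 7), so the sequence is purely periodic with period 4.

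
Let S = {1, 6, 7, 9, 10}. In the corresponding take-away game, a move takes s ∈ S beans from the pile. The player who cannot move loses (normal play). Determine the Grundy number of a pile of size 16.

1

n :  0  1  2  3  4  5  6  7  8  9 10 11 12 13 14 15 16
G :  0  1  0  1  0  1  2  3  2  3  2  3  4  5  4  0  1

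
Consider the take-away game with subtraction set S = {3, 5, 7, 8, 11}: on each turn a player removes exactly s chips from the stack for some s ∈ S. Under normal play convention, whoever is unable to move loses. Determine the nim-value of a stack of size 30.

G(0) = 0
G(1) = mex{} = 0
G(2) = mex{} = 0
G(3) = mex{0} = 1
G(4) = mex{0} = 1
G(5) = mex{0,0} = 1
G(6) = mex{1,0} = 2
G(7) = mex{1,0,0} = 2
G(8) = mex{1,1,0,0} = 2
G(9) = mex{2,1,0,0} = 3
G(10) = mex{2,1,1,0} = 3
G(11) = mex{2,2,1,1,0} = 3
G(12) = mex{3,2,1,1,0} = 4
G(13) = mex{3,2,2,1,0} = 4
G(14) = mex{3,3,2,2,1} = 0
G(15) = mex{4,3,2,2,1} = 0
G(16) = mex{4,3,3,2,1} = 0
G(17) = mex{0,4,3,3,2} = 1
G(18) = mex{0,4,3,3,2} = 1
G(19) = mex{0,0,4,3,2} = 1
G(20) = mex{1,0,4,4,3} = 2
G(21) = mex{1,0,0,4,3} = 2
G(22) = mex{1,1,0,0,3} = 2
G(23) = mex{2,1,0,0,4} = 3
G(24) = mex{2,1,1,0,4} = 3
G(25) = mex{2,2,1,1,0} = 3
G(26) = mex{3,2,1,1,0} = 4
G(27) = mex{3,2,2,1,0} = 4
G(28) = mex{3,3,2,2,1} = 0
G(29) = mex{4,3,2,2,1} = 0
G(30) = mex{4,3,3,2,1} = 0

0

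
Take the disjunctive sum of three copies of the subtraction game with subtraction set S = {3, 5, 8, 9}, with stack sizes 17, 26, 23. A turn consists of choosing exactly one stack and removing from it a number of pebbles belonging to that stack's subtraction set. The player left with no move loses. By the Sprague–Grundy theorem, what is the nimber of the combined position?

All stacks use S = {3, 5, 8, 9}:
G(0) = 0
G(1) = mex{} = 0
G(2) = mex{} = 0
G(3) = mex{0} = 1
G(4) = mex{0} = 1
G(5) = mex{0,0} = 1
G(6) = mex{1,0} = 2
G(7) = mex{1,0} = 2
G(8) = mex{1,1,0} = 2
G(9) = mex{2,1,0,0} = 3
G(10) = mex{2,1,0,0} = 3
G(11) = mex{2,2,1,0} = 3
G(12) = mex{3,2,1,1} = 0
G(13) = mex{3,2,1,1} = 0
G(14) = mex{3,3,2,1} = 0
G(15) = mex{0,3,2,2} = 1
G(16) = mex{0,3,2,2} = 1
G(17) = mex{0,0,3,2} = 1
G(18) = mex{1,0,3,3} = 2
G(19) = mex{1,0,3,3} = 2
G(20) = mex{1,1,0,3} = 2
G(21) = mex{2,1,0,0} = 3
G(22) = mex{2,1,0,0} = 3
G(23) = mex{2,2,1,0} = 3
G(24) = mex{3,2,1,1} = 0
G(25) = mex{3,2,1,1} = 0
G(26) = mex{3,3,2,1} = 0
Stack A: G(17) = 1.
Stack B: G(26) = 0.
Stack C: G(23) = 3.
Combined Grundy value = 1 ⊕ 0 ⊕ 3 = 2.

2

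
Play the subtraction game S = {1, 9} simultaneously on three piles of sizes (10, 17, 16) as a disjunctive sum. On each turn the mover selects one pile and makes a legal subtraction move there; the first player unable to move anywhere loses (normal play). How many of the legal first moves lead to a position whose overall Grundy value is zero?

6

All piles use S = {1, 9}:
n :  0  1  2  3  4  5  6  7  8  9 10 11 12 13 14 15 16 17
G :  0  1  0  1  0  1  0  1  0  1  0  1  0  1  0  1  0  1
Pile A: G(10) = 0.
Pile B: G(17) = 1.
Pile C: G(16) = 0.
Combined Grundy value = 0 ⊕ 1 ⊕ 0 = 1.
A winning move leaves total XOR = 0, i.e. changes one component's Grundy value g to g ⊕ X where X is the current total.
Pile A: need g' = 0⊕1 = 1. Options: 10−1→G=1, 10−9→G=1. Hits: 2.
Pile B: need g' = 1⊕1 = 0. Options: 17−1→G=0, 17−9→G=0. Hits: 2.
Pile C: need g' = 0⊕1 = 1. Options: 16−1→G=1, 16−9→G=1. Hits: 2.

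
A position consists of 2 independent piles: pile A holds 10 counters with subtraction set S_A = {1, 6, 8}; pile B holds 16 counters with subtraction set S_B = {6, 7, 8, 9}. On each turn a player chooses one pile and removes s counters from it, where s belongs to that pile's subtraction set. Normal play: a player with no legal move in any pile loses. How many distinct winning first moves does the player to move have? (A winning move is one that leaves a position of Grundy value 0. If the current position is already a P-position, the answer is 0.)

Pile A, S = {1, 6, 8}:
G(0) = 0
G(1) = mex{0} = 1
G(2) = mex{1} = 0
G(3) = mex{0} = 1
G(4) = mex{1} = 0
G(5) = mex{0} = 1
G(6) = mex{1,0} = 2
G(7) = mex{2,1} = 0
G(8) = mex{0,0,0} = 1
G(9) = mex{1,1,1} = 0
G(10) = mex{0,0,0} = 1
G_A(10) = 1.
Pile B, S = {6, 7, 8, 9}:
G(0) = 0
G(1) = mex{} = 0
G(2) = mex{} = 0
G(3) = mex{} = 0
G(4) = mex{} = 0
G(5) = mex{} = 0
G(6) = mex{0} = 1
G(7) = mex{0,0} = 1
G(8) = mex{0,0,0} = 1
G(9) = mex{0,0,0,0} = 1
G(10) = mex{0,0,0,0} = 1
G(11) = mex{0,0,0,0} = 1
G(12) = mex{1,0,0,0} = 2
G(13) = mex{1,1,0,0} = 2
G(14) = mex{1,1,1,0} = 2
G(15) = mex{1,1,1,1} = 0
G(16) = mex{1,1,1,1} = 0
G_B(16) = 0.
Combined Grundy value = 1 ⊕ 0 = 1.
A winning move leaves total XOR = 0, i.e. changes one component's Grundy value g to g ⊕ X where X is the current total.
Pile A: need g' = 1⊕1 = 0. Options: 10−1→G=0, 10−6→G=0, 10−8→G=0. Hits: 3.
Pile B: need g' = 0⊕1 = 1. Options: 16−6→G=1, 16−7→G=1, 16−8→G=1, 16−9→G=1. Hits: 4.

7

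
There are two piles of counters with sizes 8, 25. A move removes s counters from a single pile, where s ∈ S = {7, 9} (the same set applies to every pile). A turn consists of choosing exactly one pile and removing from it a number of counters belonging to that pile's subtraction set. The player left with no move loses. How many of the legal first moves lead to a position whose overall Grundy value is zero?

0

All piles use S = {7, 9}:
G(0) = 0
G(1) = mex{} = 0
G(2) = mex{} = 0
G(3) = mex{} = 0
G(4) = mex{} = 0
G(5) = mex{} = 0
G(6) = mex{} = 0
G(7) = mex{0} = 1
G(8) = mex{0} = 1
G(9) = mex{0,0} = 1
G(10) = mex{0,0} = 1
G(11) = mex{0,0} = 1
G(12) = mex{0,0} = 1
G(13) = mex{0,0} = 1
G(14) = mex{1,0} = 2
G(15) = mex{1,0} = 2
G(16) = mex{1,1} = 0
G(17) = mex{1,1} = 0
G(18) = mex{1,1} = 0
G(19) = mex{1,1} = 0
G(20) = mex{1,1} = 0
G(21) = mex{2,1} = 0
G(22) = mex{2,1} = 0
G(23) = mex{0,2} = 1
G(24) = mex{0,2} = 1
G(25) = mex{0,0} = 1
Pile A: G(8) = 1.
Pile B: G(25) = 1.
Combined Grundy value = 1 ⊕ 1 = 0.
A winning move leaves total XOR = 0, i.e. changes one component's Grundy value g to g ⊕ X where X is the current total.
Pile A: target g' = 1⊕0 = 1, but every legal move changes the Grundy value (mex property), so 0 moves.
Pile B: target g' = 1⊕0 = 1, but every legal move changes the Grundy value (mex property), so 0 moves.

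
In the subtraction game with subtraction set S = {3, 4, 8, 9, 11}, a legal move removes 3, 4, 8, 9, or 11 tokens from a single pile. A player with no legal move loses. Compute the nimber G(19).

n :  0  1  2  3  4  5  6  7  8  9 10 11 12 13 14 15 16 17 18 19
G :  0  0  0  1  1  1  2  0  2  3  1  3  4  2  0  5  3  1  2  0

0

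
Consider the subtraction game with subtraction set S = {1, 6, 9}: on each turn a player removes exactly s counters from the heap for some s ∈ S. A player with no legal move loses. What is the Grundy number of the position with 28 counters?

G(0) = 0
G(1) = mex{0} = 1
G(2) = mex{1} = 0
G(3) = mex{0} = 1
G(4) = mex{1} = 0
G(5) = mex{0} = 1
G(6) = mex{1,0} = 2
G(7) = mex{2,1} = 0
G(8) = mex{0,0} = 1
G(9) = mex{1,1,0} = 2
G(10) = mex{2,0,1} = 3
G(11) = mex{3,1,0} = 2
G(12) = mex{2,2,1} = 0
G(13) = mex{0,0,0} = 1
G(14) = mex{1,1,1} = 0
G(15) = mex{0,2,2} = 1
G(16) = mex{1,3,0} = 2
G(17) = mex{2,2,1} = 0
G(18) = mex{0,0,2} = 1
G(19) = mex{1,1,3} = 0
G(20) = mex{0,0,2} = 1
G(21) = mex{1,1,0} = 2
G(22) = mex{2,2,1} = 0
G(23) = mex{0,0,0} = 1
G(24) = mex{1,1,1} = 0
G(25) = mex{0,0,2} = 1
G(26) = mex{1,1,0} = 2
G(27) = mex{2,2,1} = 0
G(28) = mex{0,0,0} = 1

1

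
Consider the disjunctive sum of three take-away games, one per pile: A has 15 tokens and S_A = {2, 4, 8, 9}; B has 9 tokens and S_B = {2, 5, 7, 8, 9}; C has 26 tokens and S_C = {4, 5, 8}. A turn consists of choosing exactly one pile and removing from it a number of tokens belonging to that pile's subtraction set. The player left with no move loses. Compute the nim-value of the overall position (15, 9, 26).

Pile A, S = {2, 4, 8, 9}:
n :  0  1  2  3  4  5  6  7  8  9 10 11 12 13 14 15
G :  0  0  1  1  2  2  0  0  1  1  2  2  0  0  1  1
G_A(15) = 1.
Pile B, S = {2, 5, 7, 8, 9}:
G(0) = 0
G(1) = mex{} = 0
G(2) = mex{0} = 1
G(3) = mex{0} = 1
G(4) = mex{1} = 0
G(5) = mex{1,0} = 2
G(6) = mex{0,0} = 1
G(7) = mex{2,1,0} = 3
G(8) = mex{1,1,0,0} = 2
G(9) = mex{3,0,1,0,0} = 2
G_B(9) = 2.
Pile C, S = {4, 5, 8}:
n :  0  1  2  3  4  5  6  7  8  9 10 11 12 13 14 15 16 17 18 19 20 21 22 23 24 25 26
G :  0  0  0  0  1  1  1  1  2  2  2  2  0  0  0  0  1  1  1  1  2  2  2  2  0  0  0
G_C(26) = 0.
Combined Grundy value = 1 ⊕ 2 ⊕ 0 = 3.

3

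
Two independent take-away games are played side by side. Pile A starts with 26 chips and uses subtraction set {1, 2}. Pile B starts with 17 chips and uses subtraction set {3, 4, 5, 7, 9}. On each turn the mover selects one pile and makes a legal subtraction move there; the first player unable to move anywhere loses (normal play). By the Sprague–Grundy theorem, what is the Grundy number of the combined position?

Pile A, S = {1, 2}:
G(0) = 0
G(1) = mex{0} = 1
G(2) = mex{1,0} = 2
G(3) = mex{2,1} = 0
G(4) = mex{0,2} = 1
G(5) = mex{1,0} = 2
G(6) = mex{2,1} = 0
G(7) = mex{0,2} = 1
G(8) = mex{1,0} = 2
G(9) = mex{2,1} = 0
G(10) = mex{0,2} = 1
G(11) = mex{1,0} = 2
G(12) = mex{2,1} = 0
G(13) = mex{0,2} = 1
G(14) = mex{1,0} = 2
G(15) = mex{2,1} = 0
G(16) = mex{0,2} = 1
G(17) = mex{1,0} = 2
G(18) = mex{2,1} = 0
G(19) = mex{0,2} = 1
G(20) = mex{1,0} = 2
G(21) = mex{2,1} = 0
G(22) = mex{0,2} = 1
G(23) = mex{1,0} = 2
G(24) = mex{2,1} = 0
G(25) = mex{0,2} = 1
G(26) = mex{1,0} = 2
G_A(26) = 2.
Pile B, S = {3, 4, 5, 7, 9}:
G(0) = 0
G(1) = mex{} = 0
G(2) = mex{} = 0
G(3) = mex{0} = 1
G(4) = mex{0,0} = 1
G(5) = mex{0,0,0} = 1
G(6) = mex{1,0,0} = 2
G(7) = mex{1,1,0,0} = 2
G(8) = mex{1,1,1,0} = 2
G(9) = mex{2,1,1,0,0} = 3
G(10) = mex{2,2,1,1,0} = 3
G(11) = mex{2,2,2,1,0} = 3
G(12) = mex{3,2,2,1,1} = 0
G(13) = mex{3,3,2,2,1} = 0
G(14) = mex{3,3,3,2,1} = 0
G(15) = mex{0,3,3,2,2} = 1
G(16) = mex{0,0,3,3,2} = 1
G(17) = mex{0,0,0,3,2} = 1
G_B(17) = 1.
Combined Grundy value = 2 ⊕ 1 = 3.

3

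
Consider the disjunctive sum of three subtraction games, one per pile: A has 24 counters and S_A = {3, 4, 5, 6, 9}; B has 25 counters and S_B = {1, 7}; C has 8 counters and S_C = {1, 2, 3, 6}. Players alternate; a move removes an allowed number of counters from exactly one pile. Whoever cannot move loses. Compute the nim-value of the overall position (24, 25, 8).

1

Pile A, S = {3, 4, 5, 6, 9}:
G(0) = 0
G(1) = mex{} = 0
G(2) = mex{} = 0
G(3) = mex{0} = 1
G(4) = mex{0,0} = 1
G(5) = mex{0,0,0} = 1
G(6) = mex{1,0,0,0} = 2
G(7) = mex{1,1,0,0} = 2
G(8) = mex{1,1,1,0} = 2
G(9) = mex{2,1,1,1,0} = 3
G(10) = mex{2,2,1,1,0} = 3
G(11) = mex{2,2,2,1,0} = 3
G(12) = mex{3,2,2,2,1} = 0
G(13) = mex{3,3,2,2,1} = 0
G(14) = mex{3,3,3,2,1} = 0
G(15) = mex{0,3,3,3,2} = 1
G(16) = mex{0,0,3,3,2} = 1
G(17) = mex{0,0,0,3,2} = 1
G(18) = mex{1,0,0,0,3} = 2
G(19) = mex{1,1,0,0,3} = 2
G(20) = mex{1,1,1,0,3} = 2
G(21) = mex{2,1,1,1,0} = 3
G(22) = mex{2,2,1,1,0} = 3
G(23) = mex{2,2,2,1,0} = 3
G(24) = mex{3,2,2,2,1} = 0
G_A(24) = 0.
Pile B, S = {1, 7}:
n :  0  1  2  3  4  5  6  7  8  9 10 11 12 13 14 15 16 17 18 19 20 21 22 23 24 25
G :  0  1  0  1  0  1  0  1  0  1  0  1  0  1  0  1  0  1  0  1  0  1  0  1  0  1
G_B(25) = 1.
Pile C, S = {1, 2, 3, 6}:
n : 0 1 2 3 4 5 6 7 8
G : 0 1 2 3 0 1 2 3 0
G_C(8) = 0.
Combined Grundy value = 0 ⊕ 1 ⊕ 0 = 1.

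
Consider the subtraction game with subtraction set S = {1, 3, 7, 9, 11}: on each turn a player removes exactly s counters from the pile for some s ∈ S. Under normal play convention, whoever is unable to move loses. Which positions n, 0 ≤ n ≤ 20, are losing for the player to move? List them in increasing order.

0, 2, 4, 6, 8, 10, 12, 14, 16, 18, 20

n :  0  1  2  3  4  5  6  7  8  9 10 11 12 13 14 15 16 17 18 19 20
G :  0  1  0  1  0  1  0  1  0  1  0  1  0  1  0  1  0  1  0  1  0
P-positions are exactly the n with G(n) = 0.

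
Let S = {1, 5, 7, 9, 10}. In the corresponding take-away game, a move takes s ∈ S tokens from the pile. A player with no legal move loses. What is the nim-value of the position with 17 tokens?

3

G(0) = 0
G(1) = mex{0} = 1
G(2) = mex{1} = 0
G(3) = mex{0} = 1
G(4) = mex{1} = 0
G(5) = mex{0,0} = 1
G(6) = mex{1,1} = 0
G(7) = mex{0,0,0} = 1
G(8) = mex{1,1,1} = 0
G(9) = mex{0,0,0,0} = 1
G(10) = mex{1,1,1,1,0} = 2
G(11) = mex{2,0,0,0,1} = 3
G(12) = mex{3,1,1,1,0} = 2
G(13) = mex{2,0,0,0,1} = 3
G(14) = mex{3,1,1,1,0} = 2
G(15) = mex{2,2,0,0,1} = 3
G(16) = mex{3,3,1,1,0} = 2
G(17) = mex{2,2,2,0,1} = 3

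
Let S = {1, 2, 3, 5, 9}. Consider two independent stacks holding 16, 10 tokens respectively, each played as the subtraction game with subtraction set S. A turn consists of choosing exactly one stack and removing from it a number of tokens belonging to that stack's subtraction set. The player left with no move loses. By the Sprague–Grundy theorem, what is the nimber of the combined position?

2

All stacks use S = {1, 2, 3, 5, 9}:
n :  0  1  2  3  4  5  6  7  8  9 10 11 12 13 14 15 16
G :  0  1  2  3  0  1  2  3  0  1  2  3  0  1  2  3  0
Stack A: G(16) = 0.
Stack B: G(10) = 2.
Combined Grundy value = 0 ⊕ 2 = 2.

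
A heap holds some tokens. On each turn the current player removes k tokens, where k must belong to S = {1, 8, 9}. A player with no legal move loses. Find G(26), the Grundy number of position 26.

2

n :  0  1  2  3  4  5  6  7  8  9 10 11 12 13 14 15 16 17 18 19 20 21 22 23 24 25 26
G :  0  1  0  1  0  1  0  1  2  3  2  3  2  3  2  3  0  1  0  1  0  1  0  1  2  3  2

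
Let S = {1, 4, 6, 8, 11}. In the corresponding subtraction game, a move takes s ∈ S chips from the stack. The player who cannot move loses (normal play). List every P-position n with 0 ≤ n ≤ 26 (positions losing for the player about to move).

G(0) = 0
G(1) = mex{0} = 1
G(2) = mex{1} = 0
G(3) = mex{0} = 1
G(4) = mex{1,0} = 2
G(5) = mex{2,1} = 0
G(6) = mex{0,0,0} = 1
G(7) = mex{1,1,1} = 0
G(8) = mex{0,2,0,0} = 1
G(9) = mex{1,0,1,1} = 2
G(10) = mex{2,1,2,0} = 3
G(11) = mex{3,0,0,1,0} = 2
G(12) = mex{2,1,1,2,1} = 0
G(13) = mex{0,2,0,0,0} = 1
G(14) = mex{1,3,1,1,1} = 0
G(15) = mex{0,2,2,0,2} = 1
G(16) = mex{1,0,3,1,0} = 2
G(17) = mex{2,1,2,2,1} = 0
G(18) = mex{0,0,0,3,0} = 1
G(19) = mex{1,1,1,2,1} = 0
G(20) = mex{0,2,0,0,2} = 1
G(21) = mex{1,0,1,1,3} = 2
G(22) = mex{2,1,2,0,2} = 3
G(23) = mex{3,0,0,1,0} = 2
G(24) = mex{2,1,1,2,1} = 0
G(25) = mex{0,2,0,0,0} = 1
G(26) = mex{1,3,1,1,1} = 0
P-positions are exactly the n with G(n) = 0.

0, 2, 5, 7, 12, 14, 17, 19, 24, 26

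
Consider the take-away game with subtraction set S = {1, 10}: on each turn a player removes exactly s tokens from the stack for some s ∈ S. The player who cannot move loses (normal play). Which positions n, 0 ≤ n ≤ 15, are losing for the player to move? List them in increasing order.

n :  0  1  2  3  4  5  6  7  8  9 10 11 12 13 14 15
G :  0  1  0  1  0  1  0  1  0  1  2  0  1  0  1  0
P-positions are exactly the n with G(n) = 0.

0, 2, 4, 6, 8, 11, 13, 15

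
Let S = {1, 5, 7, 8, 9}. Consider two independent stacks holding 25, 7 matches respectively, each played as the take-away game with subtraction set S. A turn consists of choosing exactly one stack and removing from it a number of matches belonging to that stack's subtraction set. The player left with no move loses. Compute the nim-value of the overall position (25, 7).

2

All stacks use S = {1, 5, 7, 8, 9}:
G(0) = 0
G(1) = mex{0} = 1
G(2) = mex{1} = 0
G(3) = mex{0} = 1
G(4) = mex{1} = 0
G(5) = mex{0,0} = 1
G(6) = mex{1,1} = 0
G(7) = mex{0,0,0} = 1
G(8) = mex{1,1,1,0} = 2
G(9) = mex{2,0,0,1,0} = 3
G(10) = mex{3,1,1,0,1} = 2
G(11) = mex{2,0,0,1,0} = 3
G(12) = mex{3,1,1,0,1} = 2
G(13) = mex{2,2,0,1,0} = 3
G(14) = mex{3,3,1,0,1} = 2
G(15) = mex{2,2,2,1,0} = 3
G(16) = mex{3,3,3,2,1} = 0
G(17) = mex{0,2,2,3,2} = 1
G(18) = mex{1,3,3,2,3} = 0
G(19) = mex{0,2,2,3,2} = 1
G(20) = mex{1,3,3,2,3} = 0
G(21) = mex{0,0,2,3,2} = 1
G(22) = mex{1,1,3,2,3} = 0
G(23) = mex{0,0,0,3,2} = 1
G(24) = mex{1,1,1,0,3} = 2
G(25) = mex{2,0,0,1,0} = 3
Stack A: G(25) = 3.
Stack B: G(7) = 1.
Combined Grundy value = 3 ⊕ 1 = 2.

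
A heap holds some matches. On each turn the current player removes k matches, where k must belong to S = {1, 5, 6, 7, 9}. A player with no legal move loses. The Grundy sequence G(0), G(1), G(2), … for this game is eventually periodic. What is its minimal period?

G(0) = 0
G(1) = mex{0} = 1
G(2) = mex{1} = 0
G(3) = mex{0} = 1
G(4) = mex{1} = 0
G(5) = mex{0,0} = 1
G(6) = mex{1,1,0} = 2
G(7) = mex{2,0,1,0} = 3
G(8) = mex{3,1,0,1} = 2
G(9) = mex{2,0,1,0,0} = 3
G(10) = mex{3,1,0,1,1} = 2
G(11) = mex{2,2,1,0,0} = 3
G(12) = mex{3,3,2,1,1} = 0
G(13) = mex{0,2,3,2,0} = 1
G(14) = mex{1,3,2,3,1} = 0
G(15) = mex{0,2,3,2,2} = 1
G(16) = mex{1,3,2,3,3} = 0
G(17) = mex{0,0,3,2,2} = 1
G(18) = mex{1,1,0,3,3} = 2
G(19) = mex{2,0,1,0,2} = 3
G(20) = mex{3,1,0,1,3} = 2
G(21) = mex{2,0,1,0,0} = 3
G(22) = mex{3,1,0,1,1} = 2
G(23) = mex{2,2,1,0,0} = 3
G(24) = mex{3,3,2,1,1} = 0
G(25) = mex{0,2,3,2,0} = 1
G(n+12) = G(n) holds for n = 0,…,8 (a full window of length max(S) = 9), so the sequence is purely periodic with period 12.

12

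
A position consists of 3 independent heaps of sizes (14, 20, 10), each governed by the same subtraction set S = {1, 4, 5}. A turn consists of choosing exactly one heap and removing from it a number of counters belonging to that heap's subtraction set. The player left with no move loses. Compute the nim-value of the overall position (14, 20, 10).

0

All heaps use S = {1, 4, 5}:
G(0) = 0
G(1) = mex{0} = 1
G(2) = mex{1} = 0
G(3) = mex{0} = 1
G(4) = mex{1,0} = 2
G(5) = mex{2,1,0} = 3
G(6) = mex{3,0,1} = 2
G(7) = mex{2,1,0} = 3
G(8) = mex{3,2,1} = 0
G(9) = mex{0,3,2} = 1
G(10) = mex{1,2,3} = 0
G(11) = mex{0,3,2} = 1
G(12) = mex{1,0,3} = 2
G(13) = mex{2,1,0} = 3
G(14) = mex{3,0,1} = 2
G(15) = mex{2,1,0} = 3
G(16) = mex{3,2,1} = 0
G(17) = mex{0,3,2} = 1
G(18) = mex{1,2,3} = 0
G(19) = mex{0,3,2} = 1
G(20) = mex{1,0,3} = 2
Heap A: G(14) = 2.
Heap B: G(20) = 2.
Heap C: G(10) = 0.
Combined Grundy value = 2 ⊕ 2 ⊕ 0 = 0.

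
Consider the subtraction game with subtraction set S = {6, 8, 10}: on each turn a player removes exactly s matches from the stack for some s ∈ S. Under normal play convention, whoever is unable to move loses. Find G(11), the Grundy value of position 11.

n :  0  1  2  3  4  5  6  7  8  9 10 11
G :  0  0  0  0  0  0  1  1  1  1  1  1

1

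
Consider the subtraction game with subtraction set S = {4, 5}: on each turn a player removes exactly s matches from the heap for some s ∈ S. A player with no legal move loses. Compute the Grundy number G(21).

G(0) = 0
G(1) = mex{} = 0
G(2) = mex{} = 0
G(3) = mex{} = 0
G(4) = mex{0} = 1
G(5) = mex{0,0} = 1
G(6) = mex{0,0} = 1
G(7) = mex{0,0} = 1
G(8) = mex{1,0} = 2
G(9) = mex{1,1} = 0
G(10) = mex{1,1} = 0
G(11) = mex{1,1} = 0
G(12) = mex{2,1} = 0
G(13) = mex{0,2} = 1
G(14) = mex{0,0} = 1
G(15) = mex{0,0} = 1
G(16) = mex{0,0} = 1
G(17) = mex{1,0} = 2
G(18) = mex{1,1} = 0
G(19) = mex{1,1} = 0
G(20) = mex{1,1} = 0
G(21) = mex{2,1} = 0

0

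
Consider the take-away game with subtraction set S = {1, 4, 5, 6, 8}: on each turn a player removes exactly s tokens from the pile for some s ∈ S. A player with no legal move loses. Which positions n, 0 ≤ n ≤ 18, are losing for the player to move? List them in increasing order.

0, 2, 9, 11, 18

G(0) = 0
G(1) = mex{0} = 1
G(2) = mex{1} = 0
G(3) = mex{0} = 1
G(4) = mex{1,0} = 2
G(5) = mex{2,1,0} = 3
G(6) = mex{3,0,1,0} = 2
G(7) = mex{2,1,0,1} = 3
G(8) = mex{3,2,1,0,0} = 4
G(9) = mex{4,3,2,1,1} = 0
G(10) = mex{0,2,3,2,0} = 1
G(11) = mex{1,3,2,3,1} = 0
G(12) = mex{0,4,3,2,2} = 1
G(13) = mex{1,0,4,3,3} = 2
G(14) = mex{2,1,0,4,2} = 3
G(15) = mex{3,0,1,0,3} = 2
G(16) = mex{2,1,0,1,4} = 3
G(17) = mex{3,2,1,0,0} = 4
G(18) = mex{4,3,2,1,1} = 0
P-positions are exactly the n with G(n) = 0.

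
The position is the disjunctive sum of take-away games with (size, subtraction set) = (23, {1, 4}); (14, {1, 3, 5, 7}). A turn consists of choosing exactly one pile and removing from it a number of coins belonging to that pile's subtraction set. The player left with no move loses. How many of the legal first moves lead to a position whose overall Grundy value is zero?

5

Pile A, S = {1, 4}:
G(0) = 0
G(1) = mex{0} = 1
G(2) = mex{1} = 0
G(3) = mex{0} = 1
G(4) = mex{1,0} = 2
G(5) = mex{2,1} = 0
G(6) = mex{0,0} = 1
G(7) = mex{1,1} = 0
G(8) = mex{0,2} = 1
G(9) = mex{1,0} = 2
G(10) = mex{2,1} = 0
G(11) = mex{0,0} = 1
G(12) = mex{1,1} = 0
G(13) = mex{0,2} = 1
G(14) = mex{1,0} = 2
G(15) = mex{2,1} = 0
G(16) = mex{0,0} = 1
G(17) = mex{1,1} = 0
G(18) = mex{0,2} = 1
G(19) = mex{1,0} = 2
G(20) = mex{2,1} = 0
G(21) = mex{0,0} = 1
G(22) = mex{1,1} = 0
G(23) = mex{0,2} = 1
G_A(23) = 1.
Pile B, S = {1, 3, 5, 7}:
G(0) = 0
G(1) = mex{0} = 1
G(2) = mex{1} = 0
G(3) = mex{0,0} = 1
G(4) = mex{1,1} = 0
G(5) = mex{0,0,0} = 1
G(6) = mex{1,1,1} = 0
G(7) = mex{0,0,0,0} = 1
G(8) = mex{1,1,1,1} = 0
G(9) = mex{0,0,0,0} = 1
G(10) = mex{1,1,1,1} = 0
G(11) = mex{0,0,0,0} = 1
G(12) = mex{1,1,1,1} = 0
G(13) = mex{0,0,0,0} = 1
G(14) = mex{1,1,1,1} = 0
G_B(14) = 0.
Combined Grundy value = 1 ⊕ 0 = 1.
A winning move leaves total XOR = 0, i.e. changes one component's Grundy value g to g ⊕ X where X is the current total.
Pile A: need g' = 1⊕1 = 0. Options: 23−1→G=0, 23−4→G=2. Hits: 1.
Pile B: need g' = 0⊕1 = 1. Options: 14−1→G=1, 14−3→G=1, 14−5→G=1, 14−7→G=1. Hits: 4.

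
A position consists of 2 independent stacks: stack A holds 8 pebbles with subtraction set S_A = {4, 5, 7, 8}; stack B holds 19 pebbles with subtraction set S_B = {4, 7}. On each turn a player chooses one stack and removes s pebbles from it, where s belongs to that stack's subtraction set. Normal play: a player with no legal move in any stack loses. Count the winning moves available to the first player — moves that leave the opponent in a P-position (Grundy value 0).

Stack A, S = {4, 5, 7, 8}:
n : 0 1 2 3 4 5 6 7 8
G : 0 0 0 0 1 1 1 1 2
G_A(8) = 2.
Stack B, S = {4, 7}:
n :  0  1  2  3  4  5  6  7  8  9 10 11 12 13 14 15 16 17 18 19
G :  0  0  0  0  1  1  1  1  2  2  2  0  0  0  0  1  1  1  1  2
G_B(19) = 2.
Combined Grundy value = 2 ⊕ 2 = 0.
A winning move leaves total XOR = 0, i.e. changes one component's Grundy value g to g ⊕ X where X is the current total.
Stack A: target g' = 2⊕0 = 2, but every legal move changes the Grundy value (mex property), so 0 moves.
Stack B: target g' = 2⊕0 = 2, but every legal move changes the Grundy value (mex property), so 0 moves.

0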